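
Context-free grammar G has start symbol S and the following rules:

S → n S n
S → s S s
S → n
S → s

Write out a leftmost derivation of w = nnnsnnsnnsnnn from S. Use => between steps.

S => nSn => nnSnn => nnnSnnn => nnnsSsnnn => nnnsnSnsnnn => nnnsnnSnnsnnn => nnnsnnsnnsnnn

S => nSn   [S → n S n]
nSn => nnSnn   [S → n S n]
nnSnn => nnnSnnn   [S → n S n]
nnnSnnn => nnnsSsnnn   [S → s S s]
nnnsSsnnn => nnnsnSnsnnn   [S → n S n]
nnnsnSnsnnn => nnnsnnSnnsnnn   [S → n S n]
nnnsnnSnnsnnn => nnnsnnsnnsnnn   [S → s]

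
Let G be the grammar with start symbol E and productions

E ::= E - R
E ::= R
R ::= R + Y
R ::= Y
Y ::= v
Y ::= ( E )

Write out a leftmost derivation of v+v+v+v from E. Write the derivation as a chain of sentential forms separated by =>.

E => R => R+Y => R+Y+Y => R+Y+Y+Y => Y+Y+Y+Y => v+Y+Y+Y => v+v+Y+Y => v+v+v+Y => v+v+v+v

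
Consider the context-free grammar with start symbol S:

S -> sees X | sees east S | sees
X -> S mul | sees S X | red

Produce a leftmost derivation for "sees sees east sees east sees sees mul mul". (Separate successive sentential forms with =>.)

S => sees X => sees S mul => sees sees east S mul => sees sees east sees east S mul => sees sees east sees east sees X mul => sees sees east sees east sees S mul mul => sees sees east sees east sees sees mul mul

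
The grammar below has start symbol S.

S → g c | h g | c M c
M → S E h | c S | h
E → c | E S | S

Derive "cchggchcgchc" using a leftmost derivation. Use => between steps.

S => cMc   [S → c M c]
cMc => cSEhc   [M → S E h]
cSEhc => ccMcEhc   [S → c M c]
ccMcEhc => ccSEhcEhc   [M → S E h]
ccSEhcEhc => cchgEhcEhc   [S → h g]
cchgEhcEhc => cchgShcEhc   [E → S]
cchgShcEhc => cchggchcEhc   [S → g c]
cchggchcEhc => cchggchcShc   [E → S]
cchggchcShc => cchggchcgchc   [S → g c]

S => cMc => cSEhc => ccMcEhc => ccSEhcEhc => cchgEhcEhc => cchgShcEhc => cchggchcEhc => cchggchcShc => cchggchcgchc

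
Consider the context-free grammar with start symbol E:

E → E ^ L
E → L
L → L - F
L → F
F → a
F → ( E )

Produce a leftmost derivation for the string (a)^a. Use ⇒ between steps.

E ⇒ E^L ⇒ L^L ⇒ F^L ⇒ (E)^L ⇒ (L)^L ⇒ (F)^L ⇒ (a)^L ⇒ (a)^F ⇒ (a)^a

E ⇒ E^L   [E → E ^ L]
E^L ⇒ L^L   [E → L]
L^L ⇒ F^L   [L → F]
F^L ⇒ (E)^L   [F → ( E )]
(E)^L ⇒ (L)^L   [E → L]
(L)^L ⇒ (F)^L   [L → F]
(F)^L ⇒ (a)^L   [F → a]
(a)^L ⇒ (a)^F   [L → F]
(a)^F ⇒ (a)^a   [F → a]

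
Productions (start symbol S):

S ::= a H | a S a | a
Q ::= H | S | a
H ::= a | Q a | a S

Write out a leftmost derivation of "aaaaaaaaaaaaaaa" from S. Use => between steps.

S=>aH=>aQa=>aSa=>aaHa=>aaaSa=>aaaaSaa=>aaaaaSaaa=>aaaaaaSaaaa=>aaaaaaaHaaaa=>aaaaaaaaSaaaa=>aaaaaaaaaHaaaa=>aaaaaaaaaQaaaaa=>aaaaaaaaaaaaaaa

S => aH   [S ::= a H]
aH => aQa   [H ::= Q a]
aQa => aSa   [Q ::= S]
aSa => aaHa   [S ::= a H]
aaHa => aaaSa   [H ::= a S]
aaaSa => aaaaSaa   [S ::= a S a]
aaaaSaa => aaaaaSaaa   [S ::= a S a]
aaaaaSaaa => aaaaaaSaaaa   [S ::= a S a]
aaaaaaSaaaa => aaaaaaaHaaaa   [S ::= a H]
aaaaaaaHaaaa => aaaaaaaaSaaaa   [H ::= a S]
aaaaaaaaSaaaa => aaaaaaaaaHaaaa   [S ::= a H]
aaaaaaaaaHaaaa => aaaaaaaaaQaaaaa   [H ::= Q a]
aaaaaaaaaQaaaaa => aaaaaaaaaaaaaaa   [Q ::= a]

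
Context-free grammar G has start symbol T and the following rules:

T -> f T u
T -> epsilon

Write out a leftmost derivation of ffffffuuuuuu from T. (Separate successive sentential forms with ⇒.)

T⇒fTu⇒ffTuu⇒fffTuuu⇒ffffTuuuu⇒fffffTuuuuu⇒ffffffTuuuuuu⇒ffffffuuuuuu

T ⇒ fTu   [T -> f T u]
fTu ⇒ ffTuu   [T -> f T u]
ffTuu ⇒ fffTuuu   [T -> f T u]
fffTuuu ⇒ ffffTuuuu   [T -> f T u]
ffffTuuuu ⇒ fffffTuuuuu   [T -> f T u]
fffffTuuuuu ⇒ ffffffTuuuuuu   [T -> f T u]
ffffffTuuuuuu ⇒ ffffffuuuuuu   [T -> epsilon]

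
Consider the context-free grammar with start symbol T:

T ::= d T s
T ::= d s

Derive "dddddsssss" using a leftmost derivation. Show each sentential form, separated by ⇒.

T ⇒ dTs   [T ::= d T s]
dTs ⇒ ddTss   [T ::= d T s]
ddTss ⇒ dddTsss   [T ::= d T s]
dddTsss ⇒ ddddTssss   [T ::= d T s]
ddddTssss ⇒ dddddsssss   [T ::= d s]

T ⇒ dTs ⇒ ddTss ⇒ dddTsss ⇒ ddddTssss ⇒ dddddsssss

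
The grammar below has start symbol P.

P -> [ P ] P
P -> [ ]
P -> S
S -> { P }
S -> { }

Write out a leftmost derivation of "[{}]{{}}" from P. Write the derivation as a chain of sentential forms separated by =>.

P=>[P]P=>[S]P=>[{}]P=>[{}]S=>[{}]{P}=>[{}]{S}=>[{}]{{}}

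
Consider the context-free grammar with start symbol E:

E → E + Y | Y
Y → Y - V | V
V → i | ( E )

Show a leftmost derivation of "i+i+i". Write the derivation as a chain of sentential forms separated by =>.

E => E+Y => E+Y+Y => Y+Y+Y => V+Y+Y => i+Y+Y => i+V+Y => i+i+Y => i+i+V => i+i+i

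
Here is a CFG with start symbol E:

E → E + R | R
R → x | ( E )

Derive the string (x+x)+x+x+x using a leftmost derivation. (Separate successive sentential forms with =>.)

E => E+R   [E → E + R]
E+R => E+R+R   [E → E + R]
E+R+R => E+R+R+R   [E → E + R]
E+R+R+R => R+R+R+R   [E → R]
R+R+R+R => (E)+R+R+R   [R → ( E )]
(E)+R+R+R => (E+R)+R+R+R   [E → E + R]
(E+R)+R+R+R => (R+R)+R+R+R   [E → R]
(R+R)+R+R+R => (x+R)+R+R+R   [R → x]
(x+R)+R+R+R => (x+x)+R+R+R   [R → x]
(x+x)+R+R+R => (x+x)+x+R+R   [R → x]
(x+x)+x+R+R => (x+x)+x+x+R   [R → x]
(x+x)+x+x+R => (x+x)+x+x+x   [R → x]

E=>E+R=>E+R+R=>E+R+R+R=>R+R+R+R=>(E)+R+R+R=>(E+R)+R+R+R=>(R+R)+R+R+R=>(x+R)+R+R+R=>(x+x)+R+R+R=>(x+x)+x+R+R=>(x+x)+x+x+R=>(x+x)+x+x+x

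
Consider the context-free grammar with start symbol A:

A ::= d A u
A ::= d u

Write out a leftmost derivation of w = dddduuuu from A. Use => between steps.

A => dAu => ddAuu => dddAuuu => dddduuuu

A => dAu   [A ::= d A u]
dAu => ddAuu   [A ::= d A u]
ddAuu => dddAuuu   [A ::= d A u]
dddAuuu => dddduuuu   [A ::= d u]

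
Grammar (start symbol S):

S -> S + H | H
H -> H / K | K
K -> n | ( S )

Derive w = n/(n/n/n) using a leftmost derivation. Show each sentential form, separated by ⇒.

S ⇒ H   [S -> H]
H ⇒ H/K   [H -> H / K]
H/K ⇒ K/K   [H -> K]
K/K ⇒ n/K   [K -> n]
n/K ⇒ n/(S)   [K -> ( S )]
n/(S) ⇒ n/(H)   [S -> H]
n/(H) ⇒ n/(H/K)   [H -> H / K]
n/(H/K) ⇒ n/(H/K/K)   [H -> H / K]
n/(H/K/K) ⇒ n/(K/K/K)   [H -> K]
n/(K/K/K) ⇒ n/(n/K/K)   [K -> n]
n/(n/K/K) ⇒ n/(n/n/K)   [K -> n]
n/(n/n/K) ⇒ n/(n/n/n)   [K -> n]

S ⇒ H ⇒ H/K ⇒ K/K ⇒ n/K ⇒ n/(S) ⇒ n/(H) ⇒ n/(H/K) ⇒ n/(H/K/K) ⇒ n/(K/K/K) ⇒ n/(n/K/K) ⇒ n/(n/n/K) ⇒ n/(n/n/n)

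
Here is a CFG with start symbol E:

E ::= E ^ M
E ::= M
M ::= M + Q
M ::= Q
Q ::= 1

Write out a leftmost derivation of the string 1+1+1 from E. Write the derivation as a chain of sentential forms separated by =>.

E => M => M+Q => M+Q+Q => Q+Q+Q => 1+Q+Q => 1+1+Q => 1+1+1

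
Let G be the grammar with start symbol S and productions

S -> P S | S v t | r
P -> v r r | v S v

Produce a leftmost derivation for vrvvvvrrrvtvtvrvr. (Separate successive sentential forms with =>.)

S => PS => vSvS => vrvS => vrvPS => vrvvSvS => vrvvPSvS => vrvvvSvSvS => vrvvvPSvSvS => vrvvvvrrSvSvS => vrvvvvrrSvtvSvS => vrvvvvrrSvtvtvSvS => vrvvvvrrrvtvtvSvS => vrvvvvrrrvtvtvrvS => vrvvvvrrrvtvtvrvr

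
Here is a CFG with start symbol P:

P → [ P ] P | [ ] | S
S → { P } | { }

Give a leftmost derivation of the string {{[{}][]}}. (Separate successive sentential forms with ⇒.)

P ⇒ S ⇒ {P} ⇒ {S} ⇒ {{P}} ⇒ {{[P]P}} ⇒ {{[S]P}} ⇒ {{[{}]P}} ⇒ {{[{}][]}}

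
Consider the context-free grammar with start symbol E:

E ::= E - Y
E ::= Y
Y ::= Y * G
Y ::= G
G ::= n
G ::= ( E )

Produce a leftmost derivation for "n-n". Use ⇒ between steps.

E ⇒ E-Y   [E ::= E - Y]
E-Y ⇒ Y-Y   [E ::= Y]
Y-Y ⇒ G-Y   [Y ::= G]
G-Y ⇒ n-Y   [G ::= n]
n-Y ⇒ n-G   [Y ::= G]
n-G ⇒ n-n   [G ::= n]

E ⇒ E-Y ⇒ Y-Y ⇒ G-Y ⇒ n-Y ⇒ n-G ⇒ n-n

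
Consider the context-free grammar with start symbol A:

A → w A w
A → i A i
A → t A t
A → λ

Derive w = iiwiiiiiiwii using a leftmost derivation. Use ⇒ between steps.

A ⇒ iAi ⇒ iiAii ⇒ iiwAwii ⇒ iiwiAiwii ⇒ iiwiiAiiwii ⇒ iiwiiiAiiiwii ⇒ iiwiiiiiiwii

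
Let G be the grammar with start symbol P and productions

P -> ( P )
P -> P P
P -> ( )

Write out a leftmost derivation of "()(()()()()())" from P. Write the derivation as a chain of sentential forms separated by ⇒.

P ⇒ PP ⇒ ()P ⇒ ()(P) ⇒ ()(PP) ⇒ ()(PPP) ⇒ ()(PPPP) ⇒ ()(PPPPP) ⇒ ()(()PPPP) ⇒ ()(()()PPP) ⇒ ()(()()()PP) ⇒ ()(()()()()P) ⇒ ()(()()()()())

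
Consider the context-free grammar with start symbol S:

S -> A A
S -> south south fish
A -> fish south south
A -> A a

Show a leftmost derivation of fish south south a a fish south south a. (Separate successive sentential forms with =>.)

S => A A   [S -> A A]
A A => A a A   [A -> A a]
A a A => A a a A   [A -> A a]
A a a A => fish south south a a A   [A -> fish south south]
fish south south a a A => fish south south a a A a   [A -> A a]
fish south south a a A a => fish south south a a fish south south a   [A -> fish south south]

S => A A => A a A => A a a A => fish south south a a A => fish south south a a A a => fish south south a a fish south south a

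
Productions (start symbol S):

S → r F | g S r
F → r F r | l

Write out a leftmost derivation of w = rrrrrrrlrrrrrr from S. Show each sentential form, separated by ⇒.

S ⇒ rF ⇒ rrFr ⇒ rrrFrr ⇒ rrrrFrrr ⇒ rrrrrFrrrr ⇒ rrrrrrFrrrrr ⇒ rrrrrrrFrrrrrr ⇒ rrrrrrrlrrrrrr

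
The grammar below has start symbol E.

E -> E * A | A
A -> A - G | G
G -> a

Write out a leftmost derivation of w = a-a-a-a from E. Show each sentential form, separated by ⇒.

E ⇒ A ⇒ A-G ⇒ A-G-G ⇒ A-G-G-G ⇒ G-G-G-G ⇒ a-G-G-G ⇒ a-a-G-G ⇒ a-a-a-G ⇒ a-a-a-a

E ⇒ A   [E -> A]
A ⇒ A-G   [A -> A - G]
A-G ⇒ A-G-G   [A -> A - G]
A-G-G ⇒ A-G-G-G   [A -> A - G]
A-G-G-G ⇒ G-G-G-G   [A -> G]
G-G-G-G ⇒ a-G-G-G   [G -> a]
a-G-G-G ⇒ a-a-G-G   [G -> a]
a-a-G-G ⇒ a-a-a-G   [G -> a]
a-a-a-G ⇒ a-a-a-a   [G -> a]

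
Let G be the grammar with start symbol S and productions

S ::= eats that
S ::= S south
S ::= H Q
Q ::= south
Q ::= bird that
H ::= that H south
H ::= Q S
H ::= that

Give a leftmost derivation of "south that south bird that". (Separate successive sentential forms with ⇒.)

S ⇒ H Q   [S ::= H Q]
H Q ⇒ Q S Q   [H ::= Q S]
Q S Q ⇒ south S Q   [Q ::= south]
south S Q ⇒ south H Q Q   [S ::= H Q]
south H Q Q ⇒ south that Q Q   [H ::= that]
south that Q Q ⇒ south that south Q   [Q ::= south]
south that south Q ⇒ south that south bird that   [Q ::= bird that]

S ⇒ H Q ⇒ Q S Q ⇒ south S Q ⇒ south H Q Q ⇒ south that Q Q ⇒ south that south Q ⇒ south that south bird that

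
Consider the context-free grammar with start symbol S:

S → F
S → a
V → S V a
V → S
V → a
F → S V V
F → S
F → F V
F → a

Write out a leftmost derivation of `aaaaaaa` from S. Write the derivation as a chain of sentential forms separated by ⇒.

S ⇒ F ⇒ SVV ⇒ aVV ⇒ aSVaV ⇒ aaVaV ⇒ aaSaV ⇒ aaFaV ⇒ aaaaV ⇒ aaaaSVa ⇒ aaaaFVa ⇒ aaaaaVa ⇒ aaaaaaa

S ⇒ F   [S → F]
F ⇒ SVV   [F → S V V]
SVV ⇒ aVV   [S → a]
aVV ⇒ aSVaV   [V → S V a]
aSVaV ⇒ aaVaV   [S → a]
aaVaV ⇒ aaSaV   [V → S]
aaSaV ⇒ aaFaV   [S → F]
aaFaV ⇒ aaaaV   [F → a]
aaaaV ⇒ aaaaSVa   [V → S V a]
aaaaSVa ⇒ aaaaFVa   [S → F]
aaaaFVa ⇒ aaaaaVa   [F → a]
aaaaaVa ⇒ aaaaaaa   [V → a]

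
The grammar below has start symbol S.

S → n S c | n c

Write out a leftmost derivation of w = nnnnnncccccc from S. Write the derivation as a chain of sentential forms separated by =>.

S => nSc => nnScc => nnnSccc => nnnnScccc => nnnnnSccccc => nnnnnncccccc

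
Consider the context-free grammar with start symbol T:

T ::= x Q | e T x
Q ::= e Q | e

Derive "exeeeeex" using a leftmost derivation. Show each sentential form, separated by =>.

T => eTx => exQx => exeQx => exeeQx => exeeeQx => exeeeeQx => exeeeeex

T => eTx   [T ::= e T x]
eTx => exQx   [T ::= x Q]
exQx => exeQx   [Q ::= e Q]
exeQx => exeeQx   [Q ::= e Q]
exeeQx => exeeeQx   [Q ::= e Q]
exeeeQx => exeeeeQx   [Q ::= e Q]
exeeeeQx => exeeeeex   [Q ::= e]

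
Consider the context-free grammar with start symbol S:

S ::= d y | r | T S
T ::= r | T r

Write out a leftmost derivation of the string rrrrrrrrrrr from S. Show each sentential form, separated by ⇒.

S ⇒ TS ⇒ TrS ⇒ TrrS ⇒ TrrrS ⇒ TrrrrS ⇒ TrrrrrS ⇒ TrrrrrrS ⇒ rrrrrrrS ⇒ rrrrrrrTS ⇒ rrrrrrrTrS ⇒ rrrrrrrTrrS ⇒ rrrrrrrrrrS ⇒ rrrrrrrrrrr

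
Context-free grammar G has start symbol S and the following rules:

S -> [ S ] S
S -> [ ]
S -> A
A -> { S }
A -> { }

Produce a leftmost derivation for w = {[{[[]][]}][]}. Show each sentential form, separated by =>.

S => A => {S} => {[S]S} => {[A]S} => {[{S}]S} => {[{[S]S}]S} => {[{[[]]S}]S} => {[{[[]][]}]S} => {[{[[]][]}][]}

S => A   [S -> A]
A => {S}   [A -> { S }]
{S} => {[S]S}   [S -> [ S ] S]
{[S]S} => {[A]S}   [S -> A]
{[A]S} => {[{S}]S}   [A -> { S }]
{[{S}]S} => {[{[S]S}]S}   [S -> [ S ] S]
{[{[S]S}]S} => {[{[[]]S}]S}   [S -> [ ]]
{[{[[]]S}]S} => {[{[[]][]}]S}   [S -> [ ]]
{[{[[]][]}]S} => {[{[[]][]}][]}   [S -> [ ]]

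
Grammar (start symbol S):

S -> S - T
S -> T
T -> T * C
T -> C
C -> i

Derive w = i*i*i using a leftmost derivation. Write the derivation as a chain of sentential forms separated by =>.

S => T => T*C => T*C*C => C*C*C => i*C*C => i*i*C => i*i*i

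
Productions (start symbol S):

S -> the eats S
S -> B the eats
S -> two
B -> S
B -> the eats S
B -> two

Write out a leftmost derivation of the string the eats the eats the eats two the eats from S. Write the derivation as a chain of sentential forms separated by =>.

S => B the eats => S the eats => the eats S the eats => the eats the eats S the eats => the eats the eats the eats S the eats => the eats the eats the eats two the eats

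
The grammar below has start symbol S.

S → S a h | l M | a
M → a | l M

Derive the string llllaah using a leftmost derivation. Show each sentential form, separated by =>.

S => Sah => lMah => llMah => lllMah => llllMah => llllaah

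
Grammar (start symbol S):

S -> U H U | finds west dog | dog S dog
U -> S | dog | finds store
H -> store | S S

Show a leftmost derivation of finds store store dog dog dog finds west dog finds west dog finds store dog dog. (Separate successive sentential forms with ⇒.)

S ⇒ U H U   [S -> U H U]
U H U ⇒ finds store H U   [U -> finds store]
finds store H U ⇒ finds store store U   [H -> store]
finds store store U ⇒ finds store store S   [U -> S]
finds store store S ⇒ finds store store dog S dog   [S -> dog S dog]
finds store store dog S dog ⇒ finds store store dog dog S dog dog   [S -> dog S dog]
finds store store dog dog S dog dog ⇒ finds store store dog dog U H U dog dog   [S -> U H U]
finds store store dog dog U H U dog dog ⇒ finds store store dog dog dog H U dog dog   [U -> dog]
finds store store dog dog dog H U dog dog ⇒ finds store store dog dog dog S S U dog dog   [H -> S S]
finds store store dog dog dog S S U dog dog ⇒ finds store store dog dog dog finds west dog S U dog dog   [S -> finds west dog]
finds store store dog dog dog finds west dog S U dog dog ⇒ finds store store dog dog dog finds west dog finds west dog U dog dog   [S -> finds west dog]
finds store store dog dog dog finds west dog finds west dog U dog dog ⇒ finds store store dog dog dog finds west dog finds west dog finds store dog dog   [U -> finds store]

S ⇒ U H U ⇒ finds store H U ⇒ finds store store U ⇒ finds store store S ⇒ finds store store dog S dog ⇒ finds store store dog dog S dog dog ⇒ finds store store dog dog U H U dog dog ⇒ finds store store dog dog dog H U dog dog ⇒ finds store store dog dog dog S S U dog dog ⇒ finds store store dog dog dog finds west dog S U dog dog ⇒ finds store store dog dog dog finds west dog finds west dog U dog dog ⇒ finds store store dog dog dog finds west dog finds west dog finds store dog dog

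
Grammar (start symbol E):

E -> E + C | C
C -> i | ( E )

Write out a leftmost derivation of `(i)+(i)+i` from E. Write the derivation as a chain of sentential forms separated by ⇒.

E ⇒ E+C   [E -> E + C]
E+C ⇒ E+C+C   [E -> E + C]
E+C+C ⇒ C+C+C   [E -> C]
C+C+C ⇒ (E)+C+C   [C -> ( E )]
(E)+C+C ⇒ (C)+C+C   [E -> C]
(C)+C+C ⇒ (i)+C+C   [C -> i]
(i)+C+C ⇒ (i)+(E)+C   [C -> ( E )]
(i)+(E)+C ⇒ (i)+(C)+C   [E -> C]
(i)+(C)+C ⇒ (i)+(i)+C   [C -> i]
(i)+(i)+C ⇒ (i)+(i)+i   [C -> i]

E⇒E+C⇒E+C+C⇒C+C+C⇒(E)+C+C⇒(C)+C+C⇒(i)+C+C⇒(i)+(E)+C⇒(i)+(C)+C⇒(i)+(i)+C⇒(i)+(i)+i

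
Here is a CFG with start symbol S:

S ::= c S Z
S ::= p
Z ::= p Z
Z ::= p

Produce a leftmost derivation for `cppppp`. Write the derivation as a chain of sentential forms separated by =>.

S => cSZ   [S ::= c S Z]
cSZ => cpZ   [S ::= p]
cpZ => cppZ   [Z ::= p Z]
cppZ => cpppZ   [Z ::= p Z]
cpppZ => cppppZ   [Z ::= p Z]
cppppZ => cppppp   [Z ::= p]

S => cSZ => cpZ => cppZ => cpppZ => cppppZ => cppppp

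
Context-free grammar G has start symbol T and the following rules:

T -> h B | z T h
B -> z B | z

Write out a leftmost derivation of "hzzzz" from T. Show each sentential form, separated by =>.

T=>hB=>hzB=>hzzB=>hzzzB=>hzzzz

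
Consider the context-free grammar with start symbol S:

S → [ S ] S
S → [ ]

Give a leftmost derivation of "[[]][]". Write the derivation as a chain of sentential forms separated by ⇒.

S ⇒ [S]S ⇒ [[]]S ⇒ [[]][]

S ⇒ [S]S   [S → [ S ] S]
[S]S ⇒ [[]]S   [S → [ ]]
[[]]S ⇒ [[]][]   [S → [ ]]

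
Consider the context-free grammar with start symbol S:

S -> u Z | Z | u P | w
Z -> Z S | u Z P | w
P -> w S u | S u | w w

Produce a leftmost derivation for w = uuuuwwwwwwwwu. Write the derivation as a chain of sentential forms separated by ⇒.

S ⇒ uP   [S -> u P]
uP ⇒ uSu   [P -> S u]
uSu ⇒ uZu   [S -> Z]
uZu ⇒ uuZPu   [Z -> u Z P]
uuZPu ⇒ uuuZPPu   [Z -> u Z P]
uuuZPPu ⇒ uuuZSPPu   [Z -> Z S]
uuuZSPPu ⇒ uuuuZPSPPu   [Z -> u Z P]
uuuuZPSPPu ⇒ uuuuwPSPPu   [Z -> w]
uuuuwPSPPu ⇒ uuuuwwwSPPu   [P -> w w]
uuuuwwwSPPu ⇒ uuuuwwwwPPu   [S -> w]
uuuuwwwwPPu ⇒ uuuuwwwwwwPu   [P -> w w]
uuuuwwwwwwPu ⇒ uuuuwwwwwwwwu   [P -> w w]

S ⇒ uP ⇒ uSu ⇒ uZu ⇒ uuZPu ⇒ uuuZPPu ⇒ uuuZSPPu ⇒ uuuuZPSPPu ⇒ uuuuwPSPPu ⇒ uuuuwwwSPPu ⇒ uuuuwwwwPPu ⇒ uuuuwwwwwwPu ⇒ uuuuwwwwwwwwu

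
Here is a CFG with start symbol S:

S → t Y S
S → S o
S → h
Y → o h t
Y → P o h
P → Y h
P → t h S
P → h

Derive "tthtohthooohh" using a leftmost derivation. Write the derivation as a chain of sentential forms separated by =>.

S=>tYS=>tPohS=>tthSohS=>tthSoohS=>tthSooohS=>tthtYSooohS=>tthtohtSooohS=>tthtohthooohS=>tthtohthooohh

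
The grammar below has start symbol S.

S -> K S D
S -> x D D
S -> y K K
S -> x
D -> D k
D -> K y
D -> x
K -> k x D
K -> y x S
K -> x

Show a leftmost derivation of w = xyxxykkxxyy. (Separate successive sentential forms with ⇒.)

S ⇒ xDD   [S -> x D D]
xDD ⇒ xDkD   [D -> D k]
xDkD ⇒ xKykD   [D -> K y]
xKykD ⇒ xyxSykD   [K -> y x S]
xyxSykD ⇒ xyxxykD   [S -> x]
xyxxykD ⇒ xyxxykKy   [D -> K y]
xyxxykKy ⇒ xyxxykkxDy   [K -> k x D]
xyxxykkxDy ⇒ xyxxykkxKyy   [D -> K y]
xyxxykkxKyy ⇒ xyxxykkxxyy   [K -> x]

S ⇒ xDD ⇒ xDkD ⇒ xKykD ⇒ xyxSykD ⇒ xyxxykD ⇒ xyxxykKy ⇒ xyxxykkxDy ⇒ xyxxykkxKyy ⇒ xyxxykkxxyy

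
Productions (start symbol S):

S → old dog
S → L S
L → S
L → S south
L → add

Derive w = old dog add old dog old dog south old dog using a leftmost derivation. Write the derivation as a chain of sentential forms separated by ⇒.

S ⇒ L S ⇒ S south S ⇒ L S south S ⇒ S S south S ⇒ old dog S south S ⇒ old dog L S south S ⇒ old dog add S south S ⇒ old dog add L S south S ⇒ old dog add S S south S ⇒ old dog add old dog S south S ⇒ old dog add old dog old dog south S ⇒ old dog add old dog old dog south old dog

S ⇒ L S   [S → L S]
L S ⇒ S south S   [L → S south]
S south S ⇒ L S south S   [S → L S]
L S south S ⇒ S S south S   [L → S]
S S south S ⇒ old dog S south S   [S → old dog]
old dog S south S ⇒ old dog L S south S   [S → L S]
old dog L S south S ⇒ old dog add S south S   [L → add]
old dog add S south S ⇒ old dog add L S south S   [S → L S]
old dog add L S south S ⇒ old dog add S S south S   [L → S]
old dog add S S south S ⇒ old dog add old dog S south S   [S → old dog]
old dog add old dog S south S ⇒ old dog add old dog old dog south S   [S → old dog]
old dog add old dog old dog south S ⇒ old dog add old dog old dog south old dog   [S → old dog]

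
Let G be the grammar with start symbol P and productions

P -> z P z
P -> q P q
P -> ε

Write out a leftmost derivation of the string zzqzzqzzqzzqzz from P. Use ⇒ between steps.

P ⇒ zPz   [P -> z P z]
zPz ⇒ zzPzz   [P -> z P z]
zzPzz ⇒ zzqPqzz   [P -> q P q]
zzqPqzz ⇒ zzqzPzqzz   [P -> z P z]
zzqzPzqzz ⇒ zzqzzPzzqzz   [P -> z P z]
zzqzzPzzqzz ⇒ zzqzzqPqzzqzz   [P -> q P q]
zzqzzqPqzzqzz ⇒ zzqzzqzPzqzzqzz   [P -> z P z]
zzqzzqzPzqzzqzz ⇒ zzqzzqzzqzzqzz   [P -> ε]

P ⇒ zPz ⇒ zzPzz ⇒ zzqPqzz ⇒ zzqzPzqzz ⇒ zzqzzPzzqzz ⇒ zzqzzqPqzzqzz ⇒ zzqzzqzPzqzzqzz ⇒ zzqzzqzzqzzqzz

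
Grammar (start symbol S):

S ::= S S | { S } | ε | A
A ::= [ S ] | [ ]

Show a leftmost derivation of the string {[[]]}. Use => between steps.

S=>SS=>{S}S=>{SS}S=>{AS}S=>{[S]S}S=>{[A]S}S=>{[[S]]S}S=>{[[]]S}S=>{[[]]}S=>{[[]]}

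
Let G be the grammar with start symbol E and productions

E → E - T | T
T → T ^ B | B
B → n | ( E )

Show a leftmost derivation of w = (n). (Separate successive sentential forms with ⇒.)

E⇒T⇒B⇒(E)⇒(T)⇒(B)⇒(n)

E ⇒ T   [E → T]
T ⇒ B   [T → B]
B ⇒ (E)   [B → ( E )]
(E) ⇒ (T)   [E → T]
(T) ⇒ (B)   [T → B]
(B) ⇒ (n)   [B → n]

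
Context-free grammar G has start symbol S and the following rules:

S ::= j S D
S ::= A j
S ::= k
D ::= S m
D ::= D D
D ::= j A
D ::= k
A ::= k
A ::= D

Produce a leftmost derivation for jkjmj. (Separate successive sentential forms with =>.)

S => Aj => Dj => jAj => jDj => jSmj => jAjmj => jkjmj

S => Aj   [S ::= A j]
Aj => Dj   [A ::= D]
Dj => jAj   [D ::= j A]
jAj => jDj   [A ::= D]
jDj => jSmj   [D ::= S m]
jSmj => jAjmj   [S ::= A j]
jAjmj => jkjmj   [A ::= k]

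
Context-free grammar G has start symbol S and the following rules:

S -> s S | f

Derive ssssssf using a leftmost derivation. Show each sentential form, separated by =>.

S => sS => ssS => sssS => ssssS => sssssS => ssssssS => ssssssf

S => sS   [S -> s S]
sS => ssS   [S -> s S]
ssS => sssS   [S -> s S]
sssS => ssssS   [S -> s S]
ssssS => sssssS   [S -> s S]
sssssS => ssssssS   [S -> s S]
ssssssS => ssssssf   [S -> f]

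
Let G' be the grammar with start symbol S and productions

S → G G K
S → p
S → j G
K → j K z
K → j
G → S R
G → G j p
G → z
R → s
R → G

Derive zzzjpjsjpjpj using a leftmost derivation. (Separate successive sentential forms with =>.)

S => GGK   [S → G G K]
GGK => zGK   [G → z]
zGK => zGjpK   [G → G j p]
zGjpK => zGjpjpK   [G → G j p]
zGjpjpK => zSRjpjpK   [G → S R]
zSRjpjpK => zGGKRjpjpK   [S → G G K]
zGGKRjpjpK => zzGKRjpjpK   [G → z]
zzGKRjpjpK => zzGjpKRjpjpK   [G → G j p]
zzGjpKRjpjpK => zzzjpKRjpjpK   [G → z]
zzzjpKRjpjpK => zzzjpjRjpjpK   [K → j]
zzzjpjRjpjpK => zzzjpjsjpjpK   [R → s]
zzzjpjsjpjpK => zzzjpjsjpjpj   [K → j]

S=>GGK=>zGK=>zGjpK=>zGjpjpK=>zSRjpjpK=>zGGKRjpjpK=>zzGKRjpjpK=>zzGjpKRjpjpK=>zzzjpKRjpjpK=>zzzjpjRjpjpK=>zzzjpjsjpjpK=>zzzjpjsjpjpj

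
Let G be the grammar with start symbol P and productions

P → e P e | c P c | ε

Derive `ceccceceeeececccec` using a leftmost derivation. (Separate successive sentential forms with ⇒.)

P ⇒ cPc   [P → c P c]
cPc ⇒ cePec   [P → e P e]
cePec ⇒ cecPcec   [P → c P c]
cecPcec ⇒ ceccPccec   [P → c P c]
ceccPccec ⇒ cecccPcccec   [P → c P c]
cecccPcccec ⇒ cecccePecccec   [P → e P e]
cecccePecccec ⇒ cecccecPcecccec   [P → c P c]
cecccecPcecccec ⇒ cecccecePececccec   [P → e P e]
cecccecePececccec ⇒ ceccceceePeececccec   [P → e P e]
ceccceceePeececccec ⇒ ceccceceeeececccec   [P → ε]

P ⇒ cPc ⇒ cePec ⇒ cecPcec ⇒ ceccPccec ⇒ cecccPcccec ⇒ cecccePecccec ⇒ cecccecPcecccec ⇒ cecccecePececccec ⇒ ceccceceePeececccec ⇒ ceccceceeeececccec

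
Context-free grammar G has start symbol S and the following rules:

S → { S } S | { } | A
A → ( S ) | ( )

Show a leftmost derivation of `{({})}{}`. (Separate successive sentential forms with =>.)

S => {S}S => {A}S => {(S)}S => {({})}S => {({})}{}

S => {S}S   [S → { S } S]
{S}S => {A}S   [S → A]
{A}S => {(S)}S   [A → ( S )]
{(S)}S => {({})}S   [S → { }]
{({})}S => {({})}{}   [S → { }]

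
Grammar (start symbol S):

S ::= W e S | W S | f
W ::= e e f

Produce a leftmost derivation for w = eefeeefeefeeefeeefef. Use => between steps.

S => WeS   [S ::= W e S]
WeS => eefeS   [W ::= e e f]
eefeS => eefeWS   [S ::= W S]
eefeWS => eefeeefS   [W ::= e e f]
eefeeefS => eefeeefWeS   [S ::= W e S]
eefeeefWeS => eefeeefeefeS   [W ::= e e f]
eefeeefeefeS => eefeeefeefeWeS   [S ::= W e S]
eefeeefeefeWeS => eefeeefeefeeefeS   [W ::= e e f]
eefeeefeefeeefeS => eefeeefeefeeefeWeS   [S ::= W e S]
eefeeefeefeeefeWeS => eefeeefeefeeefeeefeS   [W ::= e e f]
eefeeefeefeeefeeefeS => eefeeefeefeeefeeefef   [S ::= f]

S=>WeS=>eefeS=>eefeWS=>eefeeefS=>eefeeefWeS=>eefeeefeefeS=>eefeeefeefeWeS=>eefeeefeefeeefeS=>eefeeefeefeeefeWeS=>eefeeefeefeeefeeefeS=>eefeeefeefeeefeeefef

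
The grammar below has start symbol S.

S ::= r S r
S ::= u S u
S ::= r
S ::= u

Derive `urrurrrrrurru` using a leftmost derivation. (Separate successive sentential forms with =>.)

S => uSu   [S ::= u S u]
uSu => urSru   [S ::= r S r]
urSru => urrSrru   [S ::= r S r]
urrSrru => urruSurru   [S ::= u S u]
urruSurru => urrurSrurru   [S ::= r S r]
urrurSrurru => urrurrSrrurru   [S ::= r S r]
urrurrSrrurru => urrurrrrrurru   [S ::= r]

S=>uSu=>urSru=>urrSrru=>urruSurru=>urrurSrurru=>urrurrSrrurru=>urrurrrrrurru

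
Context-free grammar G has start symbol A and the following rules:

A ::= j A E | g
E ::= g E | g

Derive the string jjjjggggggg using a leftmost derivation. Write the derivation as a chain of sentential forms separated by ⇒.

A⇒jAE⇒jjAEE⇒jjjAEEE⇒jjjjAEEEE⇒jjjjgEEEE⇒jjjjggEEEE⇒jjjjgggEEE⇒jjjjggggEE⇒jjjjgggggE⇒jjjjggggggE⇒jjjjggggggg

A ⇒ jAE   [A ::= j A E]
jAE ⇒ jjAEE   [A ::= j A E]
jjAEE ⇒ jjjAEEE   [A ::= j A E]
jjjAEEE ⇒ jjjjAEEEE   [A ::= j A E]
jjjjAEEEE ⇒ jjjjgEEEE   [A ::= g]
jjjjgEEEE ⇒ jjjjggEEEE   [E ::= g E]
jjjjggEEEE ⇒ jjjjgggEEE   [E ::= g]
jjjjgggEEE ⇒ jjjjggggEE   [E ::= g]
jjjjggggEE ⇒ jjjjgggggE   [E ::= g]
jjjjgggggE ⇒ jjjjggggggE   [E ::= g E]
jjjjggggggE ⇒ jjjjggggggg   [E ::= g]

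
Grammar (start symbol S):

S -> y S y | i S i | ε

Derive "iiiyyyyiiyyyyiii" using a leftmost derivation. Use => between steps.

S => iSi   [S -> i S i]
iSi => iiSii   [S -> i S i]
iiSii => iiiSiii   [S -> i S i]
iiiSiii => iiiySyiii   [S -> y S y]
iiiySyiii => iiiyySyyiii   [S -> y S y]
iiiyySyyiii => iiiyyySyyyiii   [S -> y S y]
iiiyyySyyyiii => iiiyyyySyyyyiii   [S -> y S y]
iiiyyyySyyyyiii => iiiyyyyiSiyyyyiii   [S -> i S i]
iiiyyyyiSiyyyyiii => iiiyyyyiiyyyyiii   [S -> ε]

S=>iSi=>iiSii=>iiiSiii=>iiiySyiii=>iiiyySyyiii=>iiiyyySyyyiii=>iiiyyyySyyyyiii=>iiiyyyyiSiyyyyiii=>iiiyyyyiiyyyyiii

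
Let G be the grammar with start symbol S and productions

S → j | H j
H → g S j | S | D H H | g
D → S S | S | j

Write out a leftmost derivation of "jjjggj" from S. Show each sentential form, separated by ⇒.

S ⇒ Hj ⇒ DHHj ⇒ SSHHj ⇒ jSHHj ⇒ jHjHHj ⇒ jSjHHj ⇒ jjjHHj ⇒ jjjgHj ⇒ jjjggj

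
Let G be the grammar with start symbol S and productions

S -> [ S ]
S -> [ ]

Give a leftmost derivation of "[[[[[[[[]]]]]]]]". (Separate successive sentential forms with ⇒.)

S⇒[S]⇒[[S]]⇒[[[S]]]⇒[[[[S]]]]⇒[[[[[S]]]]]⇒[[[[[[S]]]]]]⇒[[[[[[[S]]]]]]]⇒[[[[[[[[]]]]]]]]

S ⇒ [S]   [S -> [ S ]]
[S] ⇒ [[S]]   [S -> [ S ]]
[[S]] ⇒ [[[S]]]   [S -> [ S ]]
[[[S]]] ⇒ [[[[S]]]]   [S -> [ S ]]
[[[[S]]]] ⇒ [[[[[S]]]]]   [S -> [ S ]]
[[[[[S]]]]] ⇒ [[[[[[S]]]]]]   [S -> [ S ]]
[[[[[[S]]]]]] ⇒ [[[[[[[S]]]]]]]   [S -> [ S ]]
[[[[[[[S]]]]]]] ⇒ [[[[[[[[]]]]]]]]   [S -> [ ]]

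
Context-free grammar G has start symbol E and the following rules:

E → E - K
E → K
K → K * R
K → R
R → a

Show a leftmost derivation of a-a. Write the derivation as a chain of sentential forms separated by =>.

E => E-K => K-K => R-K => a-K => a-R => a-a

E => E-K   [E → E - K]
E-K => K-K   [E → K]
K-K => R-K   [K → R]
R-K => a-K   [R → a]
a-K => a-R   [K → R]
a-R => a-a   [R → a]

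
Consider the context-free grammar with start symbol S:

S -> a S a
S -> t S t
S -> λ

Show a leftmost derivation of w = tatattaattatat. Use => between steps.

S => tSt   [S -> t S t]
tSt => taSat   [S -> a S a]
taSat => tatStat   [S -> t S t]
tatStat => tataSatat   [S -> a S a]
tataSatat => tatatStatat   [S -> t S t]
tatatStatat => tatattSttatat   [S -> t S t]
tatattSttatat => tatattaSattatat   [S -> a S a]
tatattaSattatat => tatattaattatat   [S -> λ]

S=>tSt=>taSat=>tatStat=>tataSatat=>tatatStatat=>tatattSttatat=>tatattaSattatat=>tatattaattatat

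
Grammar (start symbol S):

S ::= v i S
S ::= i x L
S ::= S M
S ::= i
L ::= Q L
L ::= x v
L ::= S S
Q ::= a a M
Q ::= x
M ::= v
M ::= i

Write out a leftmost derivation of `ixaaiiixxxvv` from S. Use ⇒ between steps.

S ⇒ SM   [S ::= S M]
SM ⇒ ixLM   [S ::= i x L]
ixLM ⇒ ixQLM   [L ::= Q L]
ixQLM ⇒ ixaaMLM   [Q ::= a a M]
ixaaMLM ⇒ ixaaiLM   [M ::= i]
ixaaiLM ⇒ ixaaiSSM   [L ::= S S]
ixaaiSSM ⇒ ixaaiiSM   [S ::= i]
ixaaiiSM ⇒ ixaaiiixLM   [S ::= i x L]
ixaaiiixLM ⇒ ixaaiiixQLM   [L ::= Q L]
ixaaiiixQLM ⇒ ixaaiiixxLM   [Q ::= x]
ixaaiiixxLM ⇒ ixaaiiixxxvM   [L ::= x v]
ixaaiiixxxvM ⇒ ixaaiiixxxvv   [M ::= v]

S ⇒ SM ⇒ ixLM ⇒ ixQLM ⇒ ixaaMLM ⇒ ixaaiLM ⇒ ixaaiSSM ⇒ ixaaiiSM ⇒ ixaaiiixLM ⇒ ixaaiiixQLM ⇒ ixaaiiixxLM ⇒ ixaaiiixxxvM ⇒ ixaaiiixxxvv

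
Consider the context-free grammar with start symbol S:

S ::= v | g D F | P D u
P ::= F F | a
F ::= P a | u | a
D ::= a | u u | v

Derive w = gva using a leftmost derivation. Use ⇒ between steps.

S ⇒ gDF ⇒ gvF ⇒ gva

S ⇒ gDF   [S ::= g D F]
gDF ⇒ gvF   [D ::= v]
gvF ⇒ gva   [F ::= a]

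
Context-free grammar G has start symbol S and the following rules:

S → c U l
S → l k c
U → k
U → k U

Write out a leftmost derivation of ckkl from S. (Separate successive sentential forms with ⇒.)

S ⇒ cUl ⇒ ckUl ⇒ ckkl

S ⇒ cUl   [S → c U l]
cUl ⇒ ckUl   [U → k U]
ckUl ⇒ ckkl   [U → k]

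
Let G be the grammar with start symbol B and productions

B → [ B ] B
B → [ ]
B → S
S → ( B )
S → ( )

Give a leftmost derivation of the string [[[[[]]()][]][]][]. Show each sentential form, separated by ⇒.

B ⇒ [B]B ⇒ [[B]B]B ⇒ [[[B]B]B]B ⇒ [[[[B]B]B]B]B ⇒ [[[[[]]B]B]B]B ⇒ [[[[[]]S]B]B]B ⇒ [[[[[]]()]B]B]B ⇒ [[[[[]]()][]]B]B ⇒ [[[[[]]()][]][]]B ⇒ [[[[[]]()][]][]][]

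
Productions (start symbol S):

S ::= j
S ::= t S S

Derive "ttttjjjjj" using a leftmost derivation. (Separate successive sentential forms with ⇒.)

S ⇒ tSS   [S ::= t S S]
tSS ⇒ ttSSS   [S ::= t S S]
ttSSS ⇒ tttSSSS   [S ::= t S S]
tttSSSS ⇒ ttttSSSSS   [S ::= t S S]
ttttSSSSS ⇒ ttttjSSSS   [S ::= j]
ttttjSSSS ⇒ ttttjjSSS   [S ::= j]
ttttjjSSS ⇒ ttttjjjSS   [S ::= j]
ttttjjjSS ⇒ ttttjjjjS   [S ::= j]
ttttjjjjS ⇒ ttttjjjjj   [S ::= j]

S ⇒ tSS ⇒ ttSSS ⇒ tttSSSS ⇒ ttttSSSSS ⇒ ttttjSSSS ⇒ ttttjjSSS ⇒ ttttjjjSS ⇒ ttttjjjjS ⇒ ttttjjjjj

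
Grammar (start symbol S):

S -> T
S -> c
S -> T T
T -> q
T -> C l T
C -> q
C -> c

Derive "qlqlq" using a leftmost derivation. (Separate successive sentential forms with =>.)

S=>T=>ClT=>qlT=>qlClT=>qlqlT=>qlqlq

S => T   [S -> T]
T => ClT   [T -> C l T]
ClT => qlT   [C -> q]
qlT => qlClT   [T -> C l T]
qlClT => qlqlT   [C -> q]
qlqlT => qlqlq   [T -> q]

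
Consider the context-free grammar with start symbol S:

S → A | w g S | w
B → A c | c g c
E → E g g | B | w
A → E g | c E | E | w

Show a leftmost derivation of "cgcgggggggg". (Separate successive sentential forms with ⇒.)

S ⇒ A ⇒ E ⇒ Egg ⇒ Egggg ⇒ Egggggg ⇒ Egggggggg ⇒ Bgggggggg ⇒ cgcgggggggg

S ⇒ A   [S → A]
A ⇒ E   [A → E]
E ⇒ Egg   [E → E g g]
Egg ⇒ Egggg   [E → E g g]
Egggg ⇒ Egggggg   [E → E g g]
Egggggg ⇒ Egggggggg   [E → E g g]
Egggggggg ⇒ Bgggggggg   [E → B]
Bgggggggg ⇒ cgcgggggggg   [B → c g c]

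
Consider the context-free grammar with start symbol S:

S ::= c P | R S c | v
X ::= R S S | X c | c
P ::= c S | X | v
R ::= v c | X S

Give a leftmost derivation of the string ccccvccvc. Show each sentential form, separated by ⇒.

S ⇒ cP   [S ::= c P]
cP ⇒ ccS   [P ::= c S]
ccS ⇒ cccP   [S ::= c P]
cccP ⇒ ccccS   [P ::= c S]
ccccS ⇒ ccccRSc   [S ::= R S c]
ccccRSc ⇒ ccccvcSc   [R ::= v c]
ccccvcSc ⇒ ccccvccPc   [S ::= c P]
ccccvccPc ⇒ ccccvccvc   [P ::= v]

S ⇒ cP ⇒ ccS ⇒ cccP ⇒ ccccS ⇒ ccccRSc ⇒ ccccvcSc ⇒ ccccvccPc ⇒ ccccvccvc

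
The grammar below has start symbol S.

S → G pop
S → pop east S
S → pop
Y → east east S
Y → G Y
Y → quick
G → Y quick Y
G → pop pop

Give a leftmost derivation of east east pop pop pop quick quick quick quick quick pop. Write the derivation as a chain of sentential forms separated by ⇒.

S ⇒ G pop ⇒ Y quick Y pop ⇒ G Y quick Y pop ⇒ Y quick Y Y quick Y pop ⇒ east east S quick Y Y quick Y pop ⇒ east east G pop quick Y Y quick Y pop ⇒ east east pop pop pop quick Y Y quick Y pop ⇒ east east pop pop pop quick quick Y quick Y pop ⇒ east east pop pop pop quick quick quick quick Y pop ⇒ east east pop pop pop quick quick quick quick quick pop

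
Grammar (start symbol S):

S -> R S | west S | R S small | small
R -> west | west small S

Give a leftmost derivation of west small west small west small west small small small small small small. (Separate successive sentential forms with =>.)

S => R S => west small S S => west small R S small S => west small west small S S small S => west small west small R S S small S => west small west small west small S S S small S => west small west small west small R S small S S small S => west small west small west small west S small S S small S => west small west small west small west small small S S small S => west small west small west small west small small small S small S => west small west small west small west small small small small small S => west small west small west small west small small small small small small

S => R S   [S -> R S]
R S => west small S S   [R -> west small S]
west small S S => west small R S small S   [S -> R S small]
west small R S small S => west small west small S S small S   [R -> west small S]
west small west small S S small S => west small west small R S S small S   [S -> R S]
west small west small R S S small S => west small west small west small S S S small S   [R -> west small S]
west small west small west small S S S small S => west small west small west small R S small S S small S   [S -> R S small]
west small west small west small R S small S S small S => west small west small west small west S small S S small S   [R -> west]
west small west small west small west S small S S small S => west small west small west small west small small S S small S   [S -> small]
west small west small west small west small small S S small S => west small west small west small west small small small S small S   [S -> small]
west small west small west small west small small small S small S => west small west small west small west small small small small small S   [S -> small]
west small west small west small west small small small small small S => west small west small west small west small small small small small small   [S -> small]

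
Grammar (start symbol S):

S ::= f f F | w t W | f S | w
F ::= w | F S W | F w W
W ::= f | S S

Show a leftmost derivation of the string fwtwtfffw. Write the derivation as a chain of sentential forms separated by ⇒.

S ⇒ fS   [S ::= f S]
fS ⇒ fwtW   [S ::= w t W]
fwtW ⇒ fwtSS   [W ::= S S]
fwtSS ⇒ fwtwtWS   [S ::= w t W]
fwtwtWS ⇒ fwtwtfS   [W ::= f]
fwtwtfS ⇒ fwtwtfffF   [S ::= f f F]
fwtwtfffF ⇒ fwtwtfffw   [F ::= w]

S ⇒ fS ⇒ fwtW ⇒ fwtSS ⇒ fwtwtWS ⇒ fwtwtfS ⇒ fwtwtfffF ⇒ fwtwtfffw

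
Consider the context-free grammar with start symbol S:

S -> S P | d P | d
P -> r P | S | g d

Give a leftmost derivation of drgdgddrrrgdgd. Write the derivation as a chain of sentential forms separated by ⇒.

S ⇒ SP ⇒ SPP ⇒ dPPP ⇒ drPPP ⇒ drgdPP ⇒ drgdgdP ⇒ drgdgdS ⇒ drgdgdSP ⇒ drgdgddPP ⇒ drgdgddrPP ⇒ drgdgddrrPP ⇒ drgdgddrrrPP ⇒ drgdgddrrrgdP ⇒ drgdgddrrrgdgd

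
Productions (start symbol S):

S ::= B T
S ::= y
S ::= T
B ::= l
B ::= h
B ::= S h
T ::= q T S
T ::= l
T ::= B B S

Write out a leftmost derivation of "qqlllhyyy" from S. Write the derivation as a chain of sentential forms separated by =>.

S => T   [S ::= T]
T => qTS   [T ::= q T S]
qTS => qqTSS   [T ::= q T S]
qqTSS => qqBBSSS   [T ::= B B S]
qqBBSSS => qqlBSSS   [B ::= l]
qqlBSSS => qqlShSSS   [B ::= S h]
qqlShSSS => qqlBThSSS   [S ::= B T]
qqlBThSSS => qqllThSSS   [B ::= l]
qqllThSSS => qqlllhSSS   [T ::= l]
qqlllhSSS => qqlllhySS   [S ::= y]
qqlllhySS => qqlllhyyS   [S ::= y]
qqlllhyyS => qqlllhyyy   [S ::= y]

S=>T=>qTS=>qqTSS=>qqBBSSS=>qqlBSSS=>qqlShSSS=>qqlBThSSS=>qqllThSSS=>qqlllhSSS=>qqlllhySS=>qqlllhyyS=>qqlllhyyy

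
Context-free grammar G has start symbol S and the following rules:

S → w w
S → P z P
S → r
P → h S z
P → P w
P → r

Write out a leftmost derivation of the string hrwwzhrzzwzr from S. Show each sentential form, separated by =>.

S => PzP   [S → P z P]
PzP => PwzP   [P → P w]
PwzP => hSzwzP   [P → h S z]
hSzwzP => hPzPzwzP   [S → P z P]
hPzPzwzP => hPwzPzwzP   [P → P w]
hPwzPzwzP => hPwwzPzwzP   [P → P w]
hPwwzPzwzP => hrwwzPzwzP   [P → r]
hrwwzPzwzP => hrwwzhSzzwzP   [P → h S z]
hrwwzhSzzwzP => hrwwzhrzzwzP   [S → r]
hrwwzhrzzwzP => hrwwzhrzzwzr   [P → r]

S=>PzP=>PwzP=>hSzwzP=>hPzPzwzP=>hPwzPzwzP=>hPwwzPzwzP=>hrwwzPzwzP=>hrwwzhSzzwzP=>hrwwzhrzzwzP=>hrwwzhrzzwzr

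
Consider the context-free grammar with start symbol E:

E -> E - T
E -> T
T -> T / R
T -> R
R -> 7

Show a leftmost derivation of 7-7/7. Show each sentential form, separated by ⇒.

E⇒E-T⇒T-T⇒R-T⇒7-T⇒7-T/R⇒7-R/R⇒7-7/R⇒7-7/7

E ⇒ E-T   [E -> E - T]
E-T ⇒ T-T   [E -> T]
T-T ⇒ R-T   [T -> R]
R-T ⇒ 7-T   [R -> 7]
7-T ⇒ 7-T/R   [T -> T / R]
7-T/R ⇒ 7-R/R   [T -> R]
7-R/R ⇒ 7-7/R   [R -> 7]
7-7/R ⇒ 7-7/7   [R -> 7]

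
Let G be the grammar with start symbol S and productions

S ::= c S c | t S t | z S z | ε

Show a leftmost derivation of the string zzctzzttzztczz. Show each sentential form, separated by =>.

S => zSz   [S ::= z S z]
zSz => zzSzz   [S ::= z S z]
zzSzz => zzcSczz   [S ::= c S c]
zzcSczz => zzctStczz   [S ::= t S t]
zzctStczz => zzctzSztczz   [S ::= z S z]
zzctzSztczz => zzctzzSzztczz   [S ::= z S z]
zzctzzSzztczz => zzctzztStzztczz   [S ::= t S t]
zzctzztStzztczz => zzctzzttzztczz   [S ::= ε]

S=>zSz=>zzSzz=>zzcSczz=>zzctStczz=>zzctzSztczz=>zzctzzSzztczz=>zzctzztStzztczz=>zzctzzttzztczz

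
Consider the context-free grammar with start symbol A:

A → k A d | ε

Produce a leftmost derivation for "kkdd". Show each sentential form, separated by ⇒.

A ⇒ kAd ⇒ kkAdd ⇒ kkdd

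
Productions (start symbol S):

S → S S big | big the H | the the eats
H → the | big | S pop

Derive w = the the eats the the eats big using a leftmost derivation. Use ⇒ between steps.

S ⇒ S S big ⇒ the the eats S big ⇒ the the eats the the eats big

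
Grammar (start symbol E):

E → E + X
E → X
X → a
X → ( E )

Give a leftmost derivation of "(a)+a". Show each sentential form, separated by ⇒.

E ⇒ E+X ⇒ X+X ⇒ (E)+X ⇒ (X)+X ⇒ (a)+X ⇒ (a)+a

E ⇒ E+X   [E → E + X]
E+X ⇒ X+X   [E → X]
X+X ⇒ (E)+X   [X → ( E )]
(E)+X ⇒ (X)+X   [E → X]
(X)+X ⇒ (a)+X   [X → a]
(a)+X ⇒ (a)+a   [X → a]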